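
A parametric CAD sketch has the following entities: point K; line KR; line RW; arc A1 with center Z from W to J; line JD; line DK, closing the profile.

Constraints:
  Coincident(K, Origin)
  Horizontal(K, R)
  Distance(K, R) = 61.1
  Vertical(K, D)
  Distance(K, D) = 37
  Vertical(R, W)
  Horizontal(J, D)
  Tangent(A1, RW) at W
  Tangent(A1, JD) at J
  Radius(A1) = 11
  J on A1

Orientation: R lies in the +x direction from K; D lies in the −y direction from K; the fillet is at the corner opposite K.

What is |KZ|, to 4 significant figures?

56.44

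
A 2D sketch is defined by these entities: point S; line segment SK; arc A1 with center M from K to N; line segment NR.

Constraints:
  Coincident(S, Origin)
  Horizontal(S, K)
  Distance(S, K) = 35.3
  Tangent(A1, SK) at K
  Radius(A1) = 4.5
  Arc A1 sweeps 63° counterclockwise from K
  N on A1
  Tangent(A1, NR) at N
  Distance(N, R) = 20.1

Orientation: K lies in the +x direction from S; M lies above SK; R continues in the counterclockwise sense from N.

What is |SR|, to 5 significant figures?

52.542

S is at the origin; S and K share the same y with |SK| = 35.3 and K on the +x side, so K = (35.300, 0.0000). Since A1 is tangent to SK there, MK ⟂ SK, so M = K + (0, 4.5) = (35.300, 4.5000). On A1, K sits at bearing -90° from M; a 63° counterclockwise sweep puts N at bearing -27°, so N = M + 4.5·(cos -27°, sin -27°) = (39.310, 2.4570). A1 meets NR tangentially, so MN is at right angles to NR, so NR runs along (−sin -27°, cos -27°); with |NR| = 20.1, R = (48.435, 20.366). Then |SR| = |R − S| = 52.542.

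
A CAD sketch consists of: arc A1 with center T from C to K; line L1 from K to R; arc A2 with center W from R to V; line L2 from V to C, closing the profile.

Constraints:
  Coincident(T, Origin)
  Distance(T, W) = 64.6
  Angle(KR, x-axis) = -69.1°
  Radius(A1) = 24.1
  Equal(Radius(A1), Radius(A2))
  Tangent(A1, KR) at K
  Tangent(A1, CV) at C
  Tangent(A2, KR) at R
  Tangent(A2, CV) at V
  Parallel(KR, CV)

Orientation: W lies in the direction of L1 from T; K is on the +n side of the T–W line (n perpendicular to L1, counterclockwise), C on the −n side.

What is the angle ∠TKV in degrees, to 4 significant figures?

53.27°

Tangency of A1 to both parallel lines with radius 24.1 puts K and C at T ± 24.1·n: K = (22.51, 8.597), C = (-22.51, -8.597). Equal radii place R and V the same way about W: R = W + 24.1·n = (45.56, -51.75), V = W − 24.1·n = (0.5309, -68.95). Then cos ∠TKV = KT·KV / (|KT||KV|), giving 53.27°.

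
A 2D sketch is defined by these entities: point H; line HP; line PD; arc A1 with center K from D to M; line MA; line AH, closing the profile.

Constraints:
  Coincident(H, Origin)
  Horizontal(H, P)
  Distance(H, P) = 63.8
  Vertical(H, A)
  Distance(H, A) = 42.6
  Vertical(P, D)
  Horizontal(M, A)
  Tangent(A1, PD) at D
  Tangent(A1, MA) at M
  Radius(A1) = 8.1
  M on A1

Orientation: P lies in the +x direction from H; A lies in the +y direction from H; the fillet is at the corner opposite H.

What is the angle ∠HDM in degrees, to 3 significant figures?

73.4°

H is at the origin; HP is horizontal with |HP| = 63.8 and P on the +x side, so P = (63.8, 0.00). H and A share the same x with |HA| = 42.6 and A on the +y side, so A = (0.00, 42.6). The virtual corner opposite H is at (63.8, 42.6). The tangent condition forces KD to be normal to PD and the tangent condition forces KM to be normal to MA, with radius 8.1, so the center K sits 8.1 in from both sides at K = (55.7, 34.5). That places the tangent points at D = (63.8, 34.5) on PD and M = (55.7, 42.6) on MA. Then cos ∠HDM = DH·DM / (|DH||DM|), giving 73.4°.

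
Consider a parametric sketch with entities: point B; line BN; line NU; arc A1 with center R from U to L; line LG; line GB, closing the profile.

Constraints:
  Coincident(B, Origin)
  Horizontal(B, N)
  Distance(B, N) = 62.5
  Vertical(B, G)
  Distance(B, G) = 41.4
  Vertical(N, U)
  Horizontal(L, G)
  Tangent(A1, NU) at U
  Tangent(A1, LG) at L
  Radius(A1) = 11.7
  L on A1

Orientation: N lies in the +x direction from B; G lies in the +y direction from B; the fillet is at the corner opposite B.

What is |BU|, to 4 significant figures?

69.20

The virtual corner opposite B is at (62.50, 41.40). The tangent condition forces RU to be normal to NU and A1 meets LG tangentially, so RL is at right angles to LG, with radius 11.7, so the center R sits 11.7 in from both sides at R = (50.80, 29.70). That places the tangent points at U = (62.50, 29.70) on NU and L = (50.80, 41.40) on LG. Then |BU| = |U − B| = 69.20.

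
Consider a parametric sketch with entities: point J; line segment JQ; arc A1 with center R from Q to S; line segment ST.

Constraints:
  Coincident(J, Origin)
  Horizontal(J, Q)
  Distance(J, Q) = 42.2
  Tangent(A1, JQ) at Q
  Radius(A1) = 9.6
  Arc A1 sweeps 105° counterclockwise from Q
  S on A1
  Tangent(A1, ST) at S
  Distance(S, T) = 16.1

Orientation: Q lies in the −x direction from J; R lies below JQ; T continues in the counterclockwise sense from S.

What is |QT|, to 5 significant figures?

28.104

J is at the origin; JQ is horizontal with |JQ| = 42.2 and Q on the −x side, so Q = (-42.200, 0.0000). Since A1 is tangent to JQ there, RQ ⟂ JQ, so R = Q + (0, -9.6) = (-42.200, -9.6000). On A1, Q sits at bearing 90° from R; a 105° counterclockwise sweep puts S at bearing 195°, so S = R + 9.6·(cos 195°, sin 195°) = (-51.473, -12.085). The tangent condition forces RS to be normal to ST, so ST runs along (−sin 195°, cos 195°); with |ST| = 16.1, T = (-47.306, -27.636). Then |QT| = |T − Q| = 28.104.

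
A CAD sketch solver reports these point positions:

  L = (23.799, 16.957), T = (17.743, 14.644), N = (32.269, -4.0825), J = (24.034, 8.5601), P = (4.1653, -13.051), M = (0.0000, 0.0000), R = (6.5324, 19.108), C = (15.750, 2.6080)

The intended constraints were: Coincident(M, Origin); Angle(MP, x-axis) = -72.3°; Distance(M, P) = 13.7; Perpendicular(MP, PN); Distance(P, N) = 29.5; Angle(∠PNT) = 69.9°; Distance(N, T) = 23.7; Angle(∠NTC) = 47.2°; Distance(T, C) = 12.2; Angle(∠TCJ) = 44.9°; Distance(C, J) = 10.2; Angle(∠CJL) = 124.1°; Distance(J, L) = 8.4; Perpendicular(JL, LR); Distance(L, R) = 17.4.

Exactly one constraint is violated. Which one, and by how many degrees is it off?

Perpendicular(JL, LR) — off by 8.70°.

M = (0.00, 0.00) ✓; MP at -72.30° ✓; |MP| = 13.70 ✓; ∠(MP, PN) = 90.00° ✓; |PN| = 29.50 ✓; ∠PNT = 69.90° ✓; |NT| = 23.70 ✓; ∠NTC = 47.20° ✓; |TC| = 12.20 ✓; ∠TCJ = 44.90° ✓; |CJ| = 10.20 ✓; ∠CJL = 124.1° ✓; |JL| = 8.400 ✓; ∠(JL, LR) = 81.30° ✗; |LR| = 17.40 ✓.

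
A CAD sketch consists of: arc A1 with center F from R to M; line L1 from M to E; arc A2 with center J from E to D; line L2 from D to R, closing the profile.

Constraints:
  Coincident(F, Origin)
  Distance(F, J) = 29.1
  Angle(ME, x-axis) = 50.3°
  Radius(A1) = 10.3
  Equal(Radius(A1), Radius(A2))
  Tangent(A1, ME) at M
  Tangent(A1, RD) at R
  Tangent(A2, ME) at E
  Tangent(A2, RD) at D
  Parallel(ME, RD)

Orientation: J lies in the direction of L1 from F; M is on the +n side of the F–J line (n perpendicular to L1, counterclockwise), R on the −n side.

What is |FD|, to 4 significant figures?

30.87

Tangency of A1 to both parallel lines with radius 10.3 puts M and R at F ± 10.3·n: M = (-7.925, 6.579), R = (7.925, -6.579). Equal radii place E and D the same way about J: E = J + 10.3·n = (10.66, 28.97), D = J − 10.3·n = (26.51, 15.81). Then |FD| = |D − F| = 30.87.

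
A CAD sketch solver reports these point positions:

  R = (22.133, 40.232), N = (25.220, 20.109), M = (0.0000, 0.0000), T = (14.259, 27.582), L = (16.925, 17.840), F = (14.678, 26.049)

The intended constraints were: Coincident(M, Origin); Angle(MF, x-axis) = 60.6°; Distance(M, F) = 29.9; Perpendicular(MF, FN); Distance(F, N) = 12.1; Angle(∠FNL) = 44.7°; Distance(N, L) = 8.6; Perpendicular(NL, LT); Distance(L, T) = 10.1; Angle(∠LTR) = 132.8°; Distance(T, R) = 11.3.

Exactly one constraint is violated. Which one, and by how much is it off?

Distance(T, R) = 11.3 — off by 3.60.

M = (0.00, 0.00) ✓; MF at 60.60° ✓; |MF| = 29.90 ✓; ∠(MF, FN) = 90.00° ✓; |FN| = 12.10 ✓; ∠FNL = 44.70° ✓; |NL| = 8.600 ✓; ∠(NL, LT) = 89.99° ✓; |LT| = 10.10 ✓; ∠LTR = 132.8° ✓; |TR| = 14.90 ✗.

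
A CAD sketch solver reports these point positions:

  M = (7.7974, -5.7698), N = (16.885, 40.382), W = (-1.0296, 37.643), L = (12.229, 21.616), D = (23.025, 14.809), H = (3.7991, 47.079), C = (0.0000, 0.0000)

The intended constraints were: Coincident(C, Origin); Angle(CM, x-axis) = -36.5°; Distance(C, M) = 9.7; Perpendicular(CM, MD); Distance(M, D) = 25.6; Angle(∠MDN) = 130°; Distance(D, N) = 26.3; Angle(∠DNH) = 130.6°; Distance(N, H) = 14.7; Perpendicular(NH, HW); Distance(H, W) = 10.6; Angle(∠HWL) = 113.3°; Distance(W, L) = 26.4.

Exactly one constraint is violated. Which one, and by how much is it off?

Distance(W, L) = 26.4 — off by 5.60.

C = (0.00, 0.00) ✓; CM at -36.50° ✓; |CM| = 9.700 ✓; ∠(CM, MD) = 90.00° ✓; |MD| = 25.60 ✓; ∠MDN = 130.0° ✓; |DN| = 26.30 ✓; ∠DNH = 130.6° ✓; |NH| = 14.70 ✓; ∠(NH, HW) = 90.00° ✓; |HW| = 10.60 ✓; ∠HWL = 113.3° ✓; |WL| = 20.80 ✗.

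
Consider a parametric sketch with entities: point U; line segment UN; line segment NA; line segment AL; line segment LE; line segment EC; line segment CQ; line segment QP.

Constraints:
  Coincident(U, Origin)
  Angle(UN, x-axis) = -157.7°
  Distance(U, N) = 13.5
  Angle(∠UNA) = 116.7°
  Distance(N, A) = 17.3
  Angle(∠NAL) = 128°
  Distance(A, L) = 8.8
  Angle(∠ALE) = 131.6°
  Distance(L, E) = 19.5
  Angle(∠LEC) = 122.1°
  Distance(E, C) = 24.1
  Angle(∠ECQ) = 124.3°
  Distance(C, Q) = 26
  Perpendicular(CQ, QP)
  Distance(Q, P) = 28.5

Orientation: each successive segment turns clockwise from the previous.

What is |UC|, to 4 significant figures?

23.14

U is at the origin; UN runs at -157.7° with length 13.5, so N = (-12.49, -5.123). ∠UNA = 116.7° gives NA at 139.0° from the x-axis; with |NA| = 17.3, A = (-25.55, 6.227). ∠NAL = 128.0° gives AL at 87.00° from the x-axis; with |AL| = 8.8, L = (-25.09, 15.02). ∠ALE = 131.6° gives LE at 38.60° from the x-axis; with |LE| = 19.5, E = (-9.847, 27.18). ∠LEC = 122.1° gives EC at -19.30° from the x-axis; with |EC| = 24.1, C = (12.90, 19.22). Then |UC| = |C − U| = 23.14.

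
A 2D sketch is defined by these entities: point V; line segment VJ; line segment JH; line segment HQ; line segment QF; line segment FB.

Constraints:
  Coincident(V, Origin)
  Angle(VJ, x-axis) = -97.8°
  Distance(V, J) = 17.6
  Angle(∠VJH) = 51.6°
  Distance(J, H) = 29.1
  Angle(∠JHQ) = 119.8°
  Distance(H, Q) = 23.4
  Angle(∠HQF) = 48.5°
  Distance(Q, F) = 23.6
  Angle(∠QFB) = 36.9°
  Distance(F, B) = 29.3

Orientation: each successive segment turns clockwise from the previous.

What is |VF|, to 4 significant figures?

6.907

V is at the origin; VJ runs at -97.8° with length 17.6, so J = (-2.389, -17.44). ∠VJH = 51.6° gives JH at 133.8° from the x-axis; with |JH| = 29.1, H = (-22.53, 3.566). ∠JHQ = 119.8° gives HQ at 73.60° from the x-axis; with |HQ| = 23.4, Q = (-15.92, 26.01). ∠HQF = 48.5° gives QF at -57.90° from the x-axis; with |QF| = 23.6, F = (-3.382, 6.022). Then |VF| = |F − V| = 6.907.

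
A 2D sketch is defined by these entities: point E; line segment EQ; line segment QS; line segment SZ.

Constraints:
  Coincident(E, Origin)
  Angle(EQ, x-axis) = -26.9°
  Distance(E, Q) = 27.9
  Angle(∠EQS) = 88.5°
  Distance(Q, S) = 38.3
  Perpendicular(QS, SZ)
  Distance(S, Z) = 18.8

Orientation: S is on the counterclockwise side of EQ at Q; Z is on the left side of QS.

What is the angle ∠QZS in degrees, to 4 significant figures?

63.86°

E is at the origin; EQ runs at -26.9° with length 27.9, so Q = 27.9·(cos -26.9°, sin -26.9°) = (24.88, -12.62). ∠EQS = 88.5°, so QS runs at -26.9° + (180° − 88.5°) = 64.60° from the x-axis; with |QS| = 38.3, S = Q + 38.3·(cos 64.60°, sin 64.60°) = (41.31, 21.97). QS ⟂ SZ; with |SZ| = 18.8 on the left of QS, Z = S + 18.8·(-0.9033, 0.4289) = (24.33, 30.04). Then cos ∠QZS = ZQ·ZS / (|ZQ||ZS|), giving 63.86°.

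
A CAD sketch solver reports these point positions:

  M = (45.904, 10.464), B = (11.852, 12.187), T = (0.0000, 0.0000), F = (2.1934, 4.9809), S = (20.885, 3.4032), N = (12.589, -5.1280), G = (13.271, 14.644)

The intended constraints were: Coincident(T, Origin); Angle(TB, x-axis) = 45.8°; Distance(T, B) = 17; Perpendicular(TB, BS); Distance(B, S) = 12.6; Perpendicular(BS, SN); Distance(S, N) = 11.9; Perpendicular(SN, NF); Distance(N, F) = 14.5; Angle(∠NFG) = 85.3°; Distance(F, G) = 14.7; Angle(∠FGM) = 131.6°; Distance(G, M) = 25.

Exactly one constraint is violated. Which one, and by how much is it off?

Distance(G, M) = 25 — off by 7.90.

T = (0.00, 0.00) ✓; TB at 45.80° ✓; |TB| = 17.00 ✓; ∠(TB, BS) = 90.00° ✓; |BS| = 12.60 ✓; ∠(BS, SN) = 90.00° ✓; |SN| = 11.90 ✓; ∠(SN, NF) = 90.00° ✓; |NF| = 14.50 ✓; ∠NFG = 85.30° ✓; |FG| = 14.70 ✓; ∠FGM = 131.6° ✓; |GM| = 32.90 ✗.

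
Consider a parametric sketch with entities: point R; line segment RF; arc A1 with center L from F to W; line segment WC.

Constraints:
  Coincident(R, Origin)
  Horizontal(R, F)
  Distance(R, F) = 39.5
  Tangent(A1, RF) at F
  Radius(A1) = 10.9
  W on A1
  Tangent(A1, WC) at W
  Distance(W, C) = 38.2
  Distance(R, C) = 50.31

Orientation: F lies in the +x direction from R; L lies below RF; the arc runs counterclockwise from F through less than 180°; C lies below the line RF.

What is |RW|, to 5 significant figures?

30.097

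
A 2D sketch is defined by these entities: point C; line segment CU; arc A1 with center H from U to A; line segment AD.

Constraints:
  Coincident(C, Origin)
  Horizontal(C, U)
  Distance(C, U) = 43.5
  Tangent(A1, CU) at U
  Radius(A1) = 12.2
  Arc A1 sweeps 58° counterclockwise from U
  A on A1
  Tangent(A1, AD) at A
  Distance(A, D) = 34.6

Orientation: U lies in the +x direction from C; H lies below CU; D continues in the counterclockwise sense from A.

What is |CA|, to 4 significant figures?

33.65

C is at the origin; C and U share the same y with |CU| = 43.5 and U on the +x side, so U = (43.50, 0.000). A1 meets CU tangentially, so HU is at right angles to CU, so H = U + (0, -12.2) = (43.50, -12.20). On A1, U sits at bearing 90° from H; a 58° counterclockwise sweep puts A at bearing 148°, so A = H + 12.2·(cos 148°, sin 148°) = (33.15, -5.735). Then |CA| = |A − C| = 33.65.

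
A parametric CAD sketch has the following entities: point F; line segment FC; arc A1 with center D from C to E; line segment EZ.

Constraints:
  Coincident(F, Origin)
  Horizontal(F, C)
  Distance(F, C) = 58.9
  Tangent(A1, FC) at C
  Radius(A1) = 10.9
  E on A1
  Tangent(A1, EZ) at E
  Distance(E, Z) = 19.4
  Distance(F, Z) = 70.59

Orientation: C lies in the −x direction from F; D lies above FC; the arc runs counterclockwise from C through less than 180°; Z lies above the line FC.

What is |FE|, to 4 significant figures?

53.40

F is at the origin; F and C share the same y with |FC| = 58.9 and C on the −x side, so C = (-58.90, 0.000). A1 meets FC tangentially, so DC is at right angles to FC, so D = C + (0, 10.9) = (-58.90, 10.90). Since DE ⟂ EZ (tangency), |DZ| = √(10.9² + 19.4²) = 22.25 regardless of where E sits on A1. So Z lies on both circle(F, 70.59) and circle(D, 22.25); the above-FC intersection is Z = (-62.47, 32.86). E is the foot of the tangent from Z: E = (-50.38, 17.70).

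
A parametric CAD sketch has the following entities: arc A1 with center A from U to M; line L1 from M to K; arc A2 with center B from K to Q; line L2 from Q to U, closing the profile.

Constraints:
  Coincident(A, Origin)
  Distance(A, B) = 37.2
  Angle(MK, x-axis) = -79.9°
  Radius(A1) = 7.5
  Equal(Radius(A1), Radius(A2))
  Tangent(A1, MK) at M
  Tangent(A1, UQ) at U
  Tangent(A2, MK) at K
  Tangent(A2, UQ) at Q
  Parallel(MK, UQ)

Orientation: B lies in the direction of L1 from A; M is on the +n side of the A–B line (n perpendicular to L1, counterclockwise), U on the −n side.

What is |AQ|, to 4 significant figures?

37.95

Tangency of A1 to both parallel lines with radius 7.5 puts M and U at A ± 7.5·n: M = (7.384, 1.315), U = (-7.384, -1.315). Equal radii place K and Q the same way about B: K = B + 7.5·n = (13.91, -35.31), Q = B − 7.5·n = (-0.8601, -37.94). Then |AQ| = |Q − A| = 37.95.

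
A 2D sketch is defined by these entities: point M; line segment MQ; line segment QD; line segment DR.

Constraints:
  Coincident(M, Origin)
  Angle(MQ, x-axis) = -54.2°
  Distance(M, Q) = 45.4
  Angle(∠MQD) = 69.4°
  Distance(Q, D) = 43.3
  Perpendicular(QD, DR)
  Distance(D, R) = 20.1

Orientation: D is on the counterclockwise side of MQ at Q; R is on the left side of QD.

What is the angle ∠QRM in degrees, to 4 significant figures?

64.24°

M is at the origin; MQ runs at -54.2° with length 45.4, so Q = 45.4·(cos -54.2°, sin -54.2°) = (26.56, -36.82). ∠MQD = 69.4°, so QD runs at -54.2° + (180° − 69.4°) = 56.40° from the x-axis; with |QD| = 43.3, D = Q + 43.3·(cos 56.40°, sin 56.40°) = (50.52, -0.7568). The perpendicularity gives DR at right angles to QD; with |DR| = 20.1 on the left of QD, R = D + 20.1·(-0.8329, 0.5534) = (33.78, 10.37). Then cos ∠QRM = RQ·RM / (|RQ||RM|), giving 64.24°.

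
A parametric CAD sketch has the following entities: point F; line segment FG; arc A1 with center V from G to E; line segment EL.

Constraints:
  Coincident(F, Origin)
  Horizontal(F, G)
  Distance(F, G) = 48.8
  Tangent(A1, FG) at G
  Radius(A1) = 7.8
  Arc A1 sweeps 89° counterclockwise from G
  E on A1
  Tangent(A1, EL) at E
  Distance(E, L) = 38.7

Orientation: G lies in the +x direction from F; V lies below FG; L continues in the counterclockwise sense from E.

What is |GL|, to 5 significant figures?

47.126

F is at the origin; FG is horizontal with |FG| = 48.8 and G on the +x side, so G = (48.800, 0.0000). Tangency of A1 to FG means the radius VG is perpendicular to FG, so V = G + (0, -7.8) = (48.800, -7.8000). On A1, G sits at bearing 90° from V; an 89° counterclockwise sweep puts E at bearing 179°, so E = V + 7.8·(cos 179°, sin 179°) = (41.001, -7.6639). Since A1 is tangent to EL there, VE ⟂ EL, so EL runs along (−sin 179°, cos 179°); with |EL| = 38.7, L = (40.326, -46.358). Then |GL| = |L − G| = 47.126.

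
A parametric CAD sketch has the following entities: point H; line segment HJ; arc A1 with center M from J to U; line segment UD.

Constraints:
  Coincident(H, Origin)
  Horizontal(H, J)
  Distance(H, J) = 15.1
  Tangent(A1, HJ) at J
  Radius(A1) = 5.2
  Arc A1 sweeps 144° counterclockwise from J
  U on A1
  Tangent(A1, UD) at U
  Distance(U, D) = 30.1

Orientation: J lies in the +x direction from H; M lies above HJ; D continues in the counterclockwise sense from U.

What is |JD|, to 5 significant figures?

34.465

On A1, J sits at bearing -90° from M; a 144° counterclockwise sweep puts U at bearing 54°, so U = M + 5.2·(cos 54°, sin 54°) = (18.156, 9.4069). The tangent condition forces MU to be normal to UD, so UD runs along (−sin 54°, cos 54°); with |UD| = 30.1, D = (-6.1949, 27.099). Then |JD| = |D − J| = 34.465.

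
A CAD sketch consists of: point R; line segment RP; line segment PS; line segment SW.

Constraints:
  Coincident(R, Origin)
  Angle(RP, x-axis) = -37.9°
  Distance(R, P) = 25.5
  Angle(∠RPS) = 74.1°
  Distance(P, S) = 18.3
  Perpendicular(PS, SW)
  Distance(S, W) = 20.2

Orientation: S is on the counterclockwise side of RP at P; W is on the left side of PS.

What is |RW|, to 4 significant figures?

12.11

R is at the origin; RP runs at -37.9° with length 25.5, so P = 25.5·(cos -37.9°, sin -37.9°) = (20.12, -15.66). ∠RPS = 74.1°, so PS runs at -37.9° + (180° − 74.1°) = 68.00° from the x-axis; with |PS| = 18.3, S = P + 18.3·(cos 68.00°, sin 68.00°) = (26.98, 1.303). The perpendicularity gives SW at right angles to PS; with |SW| = 20.2 on the left of PS, W = S + 20.2·(-0.9272, 0.3746) = (8.248, 8.870). Then |RW| = |W − R| = 12.11.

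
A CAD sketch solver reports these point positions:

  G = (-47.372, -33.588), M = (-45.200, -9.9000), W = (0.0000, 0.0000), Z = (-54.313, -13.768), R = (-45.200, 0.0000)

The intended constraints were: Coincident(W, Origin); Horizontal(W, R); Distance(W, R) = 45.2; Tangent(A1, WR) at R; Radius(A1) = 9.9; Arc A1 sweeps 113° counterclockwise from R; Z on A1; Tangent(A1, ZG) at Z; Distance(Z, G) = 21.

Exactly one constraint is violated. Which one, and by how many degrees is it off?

Tangent(A1, ZG) at Z — off by 3.70°.

W = (0.00, 0.00) ✓; W.y = 0.00, R.y = 0.00 ✓; |WR| = 45.20 ✓; ∠(MR, RW) = 90.00° ✓; |MR| = 9.900 ✓; bearing(M→Z) − bearing(M→R) = 113.0° ✓; |MZ| = 9.900 ✓; ∠(MZ, ZG) = 93.70° ✗; |ZG| = 21.00 ✓.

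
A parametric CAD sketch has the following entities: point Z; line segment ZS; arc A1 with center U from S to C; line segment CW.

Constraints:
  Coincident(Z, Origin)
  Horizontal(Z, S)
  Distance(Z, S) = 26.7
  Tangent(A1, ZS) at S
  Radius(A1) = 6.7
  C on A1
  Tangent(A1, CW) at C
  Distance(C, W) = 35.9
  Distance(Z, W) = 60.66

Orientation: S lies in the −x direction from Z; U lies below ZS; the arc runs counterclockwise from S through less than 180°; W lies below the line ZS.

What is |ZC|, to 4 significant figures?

32.84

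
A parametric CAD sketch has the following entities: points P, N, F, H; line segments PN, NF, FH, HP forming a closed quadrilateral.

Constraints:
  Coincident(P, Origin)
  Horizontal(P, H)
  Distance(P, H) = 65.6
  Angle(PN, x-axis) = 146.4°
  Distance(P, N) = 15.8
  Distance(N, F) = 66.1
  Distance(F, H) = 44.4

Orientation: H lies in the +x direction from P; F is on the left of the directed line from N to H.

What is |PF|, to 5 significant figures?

60.142

P is at the origin; P and H share the same y with |PH| = 65.6 and H in +x, so H = (65.6, 0). PN runs at 146.4° with |PN| = 15.8, so N = (-13.160, 8.7436). F is determined by |NF| = 66.1 and |FH| = 44.4 together: it lies at the intersection of circle(N, 66.1) and circle(H, 44.4). With |NH| = 79.244, the foot of the radical line on NH is 54.752 from N and the perpendicular offset is √(66.1² − 54.752²) = 37.033. Taking the left-of-NH solution: F = (45.343, 39.510).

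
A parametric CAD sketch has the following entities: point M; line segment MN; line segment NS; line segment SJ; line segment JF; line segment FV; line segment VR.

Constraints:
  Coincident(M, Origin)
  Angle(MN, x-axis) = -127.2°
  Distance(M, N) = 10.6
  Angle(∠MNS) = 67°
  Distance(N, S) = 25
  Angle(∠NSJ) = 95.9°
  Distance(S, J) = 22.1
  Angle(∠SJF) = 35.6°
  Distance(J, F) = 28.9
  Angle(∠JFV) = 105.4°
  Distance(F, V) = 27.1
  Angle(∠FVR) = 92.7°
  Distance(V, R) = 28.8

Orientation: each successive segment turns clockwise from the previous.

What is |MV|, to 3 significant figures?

37.2

∠SJF = 35.6° gives JF at -109° from the x-axis; with |JF| = 28.9, F = (-10.2, -1.23). ∠JFV = 105.4° gives FV at 177° from the x-axis; with |FV| = 27.1, V = (-37.2, 0.333). Then |MV| = |V − M| = 37.2.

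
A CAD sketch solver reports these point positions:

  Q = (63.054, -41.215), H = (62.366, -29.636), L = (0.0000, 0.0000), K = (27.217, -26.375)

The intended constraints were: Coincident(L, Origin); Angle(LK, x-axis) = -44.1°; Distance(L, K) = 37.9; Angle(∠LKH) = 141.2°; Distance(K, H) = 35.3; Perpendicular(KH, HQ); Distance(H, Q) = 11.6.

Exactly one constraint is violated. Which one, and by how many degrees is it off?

Perpendicular(KH, HQ) — off by 8.70°.

L = (0.00, 0.00) ✓; LK at -44.10° ✓; |LK| = 37.90 ✓; ∠LKH = 141.2° ✓; |KH| = 35.30 ✓; ∠(KH, HQ) = 81.30° ✗; |HQ| = 11.60 ✓.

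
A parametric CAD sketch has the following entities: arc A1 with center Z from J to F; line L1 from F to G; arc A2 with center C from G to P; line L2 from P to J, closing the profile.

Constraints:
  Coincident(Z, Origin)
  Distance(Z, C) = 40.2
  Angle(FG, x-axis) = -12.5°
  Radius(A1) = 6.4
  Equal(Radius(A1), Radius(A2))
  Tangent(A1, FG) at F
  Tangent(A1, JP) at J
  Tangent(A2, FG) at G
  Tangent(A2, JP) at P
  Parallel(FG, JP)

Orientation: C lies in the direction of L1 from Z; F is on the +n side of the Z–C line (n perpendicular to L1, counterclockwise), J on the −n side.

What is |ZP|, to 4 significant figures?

40.71

The slot axis is L1's direction at -12.5°, so u = (cos -12.5°, sin -12.5°) = (0.9763, -0.2164) and n = (−sin -12.5°, cos -12.5°) = (0.2164, 0.9763). Z is at the origin and C lies 40.2 along u from Z, so C = 40.2·u = (39.25, -8.701). Tangency of A1 to both parallel lines with radius 6.4 puts F and J at Z ± 6.4·n: F = (1.385, 6.248), J = (-1.385, -6.248). Equal radii place G and P the same way about C: G = C + 6.4·n = (40.63, -2.453), P = C − 6.4·n = (37.86, -14.95). Then |ZP| = |P − Z| = 40.71.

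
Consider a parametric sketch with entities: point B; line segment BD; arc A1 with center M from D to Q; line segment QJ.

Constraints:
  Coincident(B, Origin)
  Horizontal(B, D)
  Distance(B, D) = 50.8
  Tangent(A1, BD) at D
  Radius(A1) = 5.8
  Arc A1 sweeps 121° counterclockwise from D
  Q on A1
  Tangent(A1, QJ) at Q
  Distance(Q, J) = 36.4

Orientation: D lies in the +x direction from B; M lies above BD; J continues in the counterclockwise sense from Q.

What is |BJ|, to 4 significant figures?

54.50

B is at the origin; B and D share the same y with |BD| = 50.8 and D on the +x side, so D = (50.80, 0.000). The tangent condition forces MD to be normal to BD, so M = D + (0, 5.8) = (50.80, 5.800). On A1, D sits at bearing -90° from M; a 121° counterclockwise sweep puts Q at bearing 31°, so Q = M + 5.8·(cos 31°, sin 31°) = (55.77, 8.787). Since A1 is tangent to QJ there, MQ ⟂ QJ, so QJ runs along (−sin 31°, cos 31°); with |QJ| = 36.4, J = (37.02, 39.99). Then |BJ| = |J − B| = 54.50.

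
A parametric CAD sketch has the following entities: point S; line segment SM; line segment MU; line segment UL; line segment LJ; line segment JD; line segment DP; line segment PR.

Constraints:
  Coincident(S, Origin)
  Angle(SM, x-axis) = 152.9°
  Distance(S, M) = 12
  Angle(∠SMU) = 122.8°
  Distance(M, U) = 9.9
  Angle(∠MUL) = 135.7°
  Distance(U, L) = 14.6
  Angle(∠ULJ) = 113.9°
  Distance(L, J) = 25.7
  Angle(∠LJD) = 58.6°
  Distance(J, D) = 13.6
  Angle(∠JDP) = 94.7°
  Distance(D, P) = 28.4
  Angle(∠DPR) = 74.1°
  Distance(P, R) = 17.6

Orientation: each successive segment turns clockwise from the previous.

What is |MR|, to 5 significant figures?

37.517

S is at the origin; SM runs at 152.9° with length 12.0, so M = (-10.683, 5.4665). ∠SMU = 122.8° gives MU at 95.700° from the x-axis; with |MU| = 9.9, U = (-11.666, 15.318). ∠MUL = 135.7° gives UL at 51.400° from the x-axis; with |UL| = 14.6, L = (-2.5572, 26.728). ∠ULJ = 113.9° gives LJ at -14.700° from the x-axis; with |LJ| = 25.7, J = (22.302, 20.206). ∠LJD = 58.6° gives JD at -136.10° from the x-axis; with |JD| = 13.6, D = (12.502, 10.776). ∠JDP = 94.7° gives DP at 138.60° from the x-axis; with |DP| = 28.4, P = (-8.8010, 29.557). ∠DPR = 74.1° gives PR at 32.700° from the x-axis; with |PR| = 17.6, R = (6.0095, 39.065). Then |MR| = |R − M| = 37.517.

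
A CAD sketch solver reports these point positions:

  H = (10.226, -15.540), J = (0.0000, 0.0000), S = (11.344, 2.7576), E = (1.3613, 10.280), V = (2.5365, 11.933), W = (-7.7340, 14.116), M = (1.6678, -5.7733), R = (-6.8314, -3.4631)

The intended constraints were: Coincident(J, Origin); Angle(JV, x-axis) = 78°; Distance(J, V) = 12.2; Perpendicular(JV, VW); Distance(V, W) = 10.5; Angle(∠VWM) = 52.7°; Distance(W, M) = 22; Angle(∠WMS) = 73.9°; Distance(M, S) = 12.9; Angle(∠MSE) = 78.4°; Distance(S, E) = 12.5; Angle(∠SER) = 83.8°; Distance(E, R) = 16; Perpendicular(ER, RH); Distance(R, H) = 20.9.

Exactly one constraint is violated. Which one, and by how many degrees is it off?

Perpendicular(ER, RH) — off by 4.50°.

J = (0.00, 0.00) ✓; JV at 78.00° ✓; |JV| = 12.20 ✓; ∠(JV, VW) = 90.00° ✓; |VW| = 10.50 ✓; ∠VWM = 52.70° ✓; |WM| = 22.00 ✓; ∠WMS = 73.90° ✓; |MS| = 12.90 ✓; ∠MSE = 78.40° ✓; |SE| = 12.50 ✓; ∠SER = 83.80° ✓; |ER| = 16.00 ✓; ∠(ER, RH) = 85.50° ✗; |RH| = 20.90 ✓.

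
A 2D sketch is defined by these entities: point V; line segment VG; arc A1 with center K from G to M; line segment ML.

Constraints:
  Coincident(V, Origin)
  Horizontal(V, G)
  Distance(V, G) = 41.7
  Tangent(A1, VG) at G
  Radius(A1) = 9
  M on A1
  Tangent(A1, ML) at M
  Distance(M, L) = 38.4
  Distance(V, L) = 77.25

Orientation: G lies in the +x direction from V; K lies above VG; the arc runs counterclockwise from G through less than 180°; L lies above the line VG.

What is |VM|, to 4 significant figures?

50.13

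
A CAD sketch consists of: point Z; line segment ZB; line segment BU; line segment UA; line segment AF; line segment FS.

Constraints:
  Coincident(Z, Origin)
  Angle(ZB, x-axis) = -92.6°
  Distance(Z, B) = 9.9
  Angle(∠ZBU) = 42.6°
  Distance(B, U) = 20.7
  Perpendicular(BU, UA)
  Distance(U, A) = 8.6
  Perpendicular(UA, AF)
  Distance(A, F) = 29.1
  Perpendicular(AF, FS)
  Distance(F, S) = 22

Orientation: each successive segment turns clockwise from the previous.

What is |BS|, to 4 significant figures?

15.82

Z is at the origin; ZB runs at -92.6° with length 9.9, so B = (-0.4491, -9.890). ∠ZBU = 42.6° gives BU at 130.0° from the x-axis; with |BU| = 20.7, U = (-13.75, 5.967). BU is perpendicular to UA, so UA runs at 40.00°; with |UA| = 8.6, A = (-7.167, 11.50). UA is perpendicular to AF, so AF runs at -50.00°; with |AF| = 29.1, F = (11.54, -10.80). The perpendicularity gives FS at right angles to AF, so FS runs at -140.0°; with |FS| = 22.0, S = (-5.315, -24.94). Then |BS| = |S − B| = 15.82.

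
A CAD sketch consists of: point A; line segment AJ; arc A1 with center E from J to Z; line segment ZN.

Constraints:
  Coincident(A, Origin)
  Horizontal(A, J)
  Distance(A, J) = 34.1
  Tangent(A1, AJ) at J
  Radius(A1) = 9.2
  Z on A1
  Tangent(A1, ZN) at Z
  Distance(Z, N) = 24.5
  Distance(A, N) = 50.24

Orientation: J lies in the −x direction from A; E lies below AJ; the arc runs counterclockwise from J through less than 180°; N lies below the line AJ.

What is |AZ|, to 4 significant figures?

44.52

A is at the origin; A and J share the same y with |AJ| = 34.1 and J on the −x side, so J = (-34.10, 0.000). The tangent condition forces EJ to be normal to AJ, so E = J + (0, -9.2) = (-34.10, -9.200). Since EZ ⟂ ZN (tangency), |EN| = √(9.2² + 24.5²) = 26.17 regardless of where Z sits on A1. So N lies on both circle(A, 50.24) and circle(E, 26.17); the below-AJ intersection is N = (-35.73, -35.32). Z is the foot of the tangent from N: Z = (-42.90, -11.89).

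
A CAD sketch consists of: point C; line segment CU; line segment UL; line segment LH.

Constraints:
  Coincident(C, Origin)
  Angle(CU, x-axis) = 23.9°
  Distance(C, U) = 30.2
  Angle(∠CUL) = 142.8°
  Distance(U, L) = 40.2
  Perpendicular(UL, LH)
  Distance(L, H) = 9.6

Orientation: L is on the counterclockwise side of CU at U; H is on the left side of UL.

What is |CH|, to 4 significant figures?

64.84

C is at the origin; CU runs at 23.9° with length 30.2, so U = 30.2·(cos 23.9°, sin 23.9°) = (27.61, 12.24). ∠CUL = 142.8°, so UL runs at 23.9° + (180° − 142.8°) = 61.10° from the x-axis; with |UL| = 40.2, L = U + 40.2·(cos 61.10°, sin 61.10°) = (47.04, 47.43). UL ⟂ LH; with |LH| = 9.6 on the left of UL, H = L + 9.6·(-0.8755, 0.4833) = (38.63, 52.07). Then |CH| = |H − C| = 64.84.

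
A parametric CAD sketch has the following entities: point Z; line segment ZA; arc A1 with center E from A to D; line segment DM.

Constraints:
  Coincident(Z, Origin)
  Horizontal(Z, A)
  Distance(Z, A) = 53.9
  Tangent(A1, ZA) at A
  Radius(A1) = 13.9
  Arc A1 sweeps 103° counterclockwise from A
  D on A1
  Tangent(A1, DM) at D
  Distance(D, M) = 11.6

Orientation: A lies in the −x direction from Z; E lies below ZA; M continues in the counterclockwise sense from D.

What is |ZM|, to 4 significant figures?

70.75

Z is at the origin; ZA is horizontal with |ZA| = 53.9 and A on the −x side, so A = (-53.90, 0.000). A1 meets ZA tangentially, so EA is at right angles to ZA, so E = A + (0, -13.9) = (-53.90, -13.90). On A1, A sits at bearing 90° from E; a 103° counterclockwise sweep puts D at bearing 193°, so D = E + 13.9·(cos 193°, sin 193°) = (-67.44, -17.03). Tangency of A1 to DM means the radius ED is perpendicular to DM, so DM runs along (−sin 193°, cos 193°); with |DM| = 11.6, M = (-64.83, -28.33). Then |ZM| = |M − Z| = 70.75.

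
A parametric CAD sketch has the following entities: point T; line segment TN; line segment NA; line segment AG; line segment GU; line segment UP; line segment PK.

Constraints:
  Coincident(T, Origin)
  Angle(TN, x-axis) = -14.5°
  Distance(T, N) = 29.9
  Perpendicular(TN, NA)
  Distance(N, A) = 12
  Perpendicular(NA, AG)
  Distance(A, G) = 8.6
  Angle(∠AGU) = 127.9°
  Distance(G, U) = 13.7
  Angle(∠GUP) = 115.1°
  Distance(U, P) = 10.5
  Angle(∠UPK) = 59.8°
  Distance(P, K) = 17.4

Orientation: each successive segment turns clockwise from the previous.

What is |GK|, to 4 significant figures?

8.004

T is at the origin; TN runs at -14.5° with length 29.9, so N = (28.95, -7.486). TN ⟂ NA, so NA runs at -104.5°; with |NA| = 12.0, A = (25.94, -19.10). NA ⟂ AG, so AG runs at 165.5°; with |AG| = 8.6, G = (17.62, -16.95). ∠AGU = 127.9° gives GU at 113.4° from the x-axis; with |GU| = 13.7, U = (12.18, -4.378). ∠GUP = 115.1° gives UP at 48.50° from the x-axis; with |UP| = 10.5, P = (19.13, 3.486). ∠UPK = 59.8° gives PK at -71.70° from the x-axis; with |PK| = 17.4, K = (24.60, -13.03). Then |GK| = |K − G| = 8.004.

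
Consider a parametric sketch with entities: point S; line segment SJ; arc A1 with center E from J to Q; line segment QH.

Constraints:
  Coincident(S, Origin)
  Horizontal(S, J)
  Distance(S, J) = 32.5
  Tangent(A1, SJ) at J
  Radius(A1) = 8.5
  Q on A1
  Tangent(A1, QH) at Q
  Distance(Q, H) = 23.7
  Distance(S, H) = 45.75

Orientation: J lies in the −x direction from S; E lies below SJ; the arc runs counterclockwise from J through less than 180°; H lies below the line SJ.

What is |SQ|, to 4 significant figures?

42.02

S is at the origin; S and J share the same y with |SJ| = 32.5 and J on the −x side, so J = (-32.50, 0.000). Tangency of A1 to SJ means the radius EJ is perpendicular to SJ, so E = J + (0, -8.5) = (-32.50, -8.500). Since EQ ⟂ QH (tangency), |EH| = √(8.5² + 23.7²) = 25.18 regardless of where Q sits on A1. So H lies on both circle(S, 45.75) and circle(E, 25.18); the below-SJ intersection is H = (-31.01, -33.63). Q is the foot of the tangent from H: Q = (-40.32, -11.84).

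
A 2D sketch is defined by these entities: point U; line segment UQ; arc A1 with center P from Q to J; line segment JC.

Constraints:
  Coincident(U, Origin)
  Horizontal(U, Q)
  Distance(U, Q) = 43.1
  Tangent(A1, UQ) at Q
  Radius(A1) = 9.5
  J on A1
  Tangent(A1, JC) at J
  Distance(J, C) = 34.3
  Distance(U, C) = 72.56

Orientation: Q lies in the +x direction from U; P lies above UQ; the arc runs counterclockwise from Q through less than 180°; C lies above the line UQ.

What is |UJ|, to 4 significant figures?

52.88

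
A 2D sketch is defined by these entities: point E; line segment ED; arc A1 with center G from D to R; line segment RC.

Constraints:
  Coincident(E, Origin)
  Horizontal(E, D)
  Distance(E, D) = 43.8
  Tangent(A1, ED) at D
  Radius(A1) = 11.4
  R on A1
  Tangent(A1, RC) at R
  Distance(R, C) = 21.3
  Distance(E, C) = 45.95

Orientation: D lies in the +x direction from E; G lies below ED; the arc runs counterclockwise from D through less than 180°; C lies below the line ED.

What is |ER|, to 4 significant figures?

34.33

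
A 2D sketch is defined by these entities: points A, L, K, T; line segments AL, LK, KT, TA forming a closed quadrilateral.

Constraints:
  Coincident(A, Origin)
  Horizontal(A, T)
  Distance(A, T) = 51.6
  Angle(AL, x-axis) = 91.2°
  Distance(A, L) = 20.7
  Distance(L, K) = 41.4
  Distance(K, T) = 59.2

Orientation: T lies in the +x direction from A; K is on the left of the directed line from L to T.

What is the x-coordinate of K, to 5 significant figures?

25.369

A is at the origin; AT is horizontal with |AT| = 51.6 and T in +x, so T = (51.6, 0). AL runs at 91.2° with |AL| = 20.7, so L = (-0.43351, 20.695). K is determined by |LK| = 41.4 and |KT| = 59.2 together: it lies at the intersection of circle(L, 41.4) and circle(T, 59.2). With |LT| = 55.998, the foot of the radical line on LT is 12.010 from L and the perpendicular offset is √(41.4² − 12.010²) = 39.620. Taking the left-of-LT solution: K = (25.369, 53.071).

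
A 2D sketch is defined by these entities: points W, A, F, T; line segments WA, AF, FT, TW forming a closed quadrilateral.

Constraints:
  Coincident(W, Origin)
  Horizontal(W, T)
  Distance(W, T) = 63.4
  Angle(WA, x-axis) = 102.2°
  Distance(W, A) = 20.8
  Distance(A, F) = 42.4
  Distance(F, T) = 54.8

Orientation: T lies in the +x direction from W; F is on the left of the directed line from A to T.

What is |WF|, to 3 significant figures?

53.7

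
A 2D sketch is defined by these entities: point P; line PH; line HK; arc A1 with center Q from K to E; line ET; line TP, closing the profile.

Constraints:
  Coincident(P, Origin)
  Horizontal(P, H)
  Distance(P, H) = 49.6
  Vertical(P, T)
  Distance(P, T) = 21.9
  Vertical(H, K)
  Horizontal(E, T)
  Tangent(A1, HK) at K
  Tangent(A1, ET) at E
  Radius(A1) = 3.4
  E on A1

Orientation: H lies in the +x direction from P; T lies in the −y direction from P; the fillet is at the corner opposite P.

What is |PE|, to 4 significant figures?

51.13

The virtual corner opposite P is at (49.60, -21.90). Tangency of A1 to HK means the radius QK is perpendicular to HK and A1 meets ET tangentially, so QE is at right angles to ET, with radius 3.4, so the center Q sits 3.4 in from both sides at Q = (46.20, -18.50). That places the tangent points at K = (49.60, -18.50) on HK and E = (46.20, -21.90) on ET. Then |PE| = |E − P| = 51.13.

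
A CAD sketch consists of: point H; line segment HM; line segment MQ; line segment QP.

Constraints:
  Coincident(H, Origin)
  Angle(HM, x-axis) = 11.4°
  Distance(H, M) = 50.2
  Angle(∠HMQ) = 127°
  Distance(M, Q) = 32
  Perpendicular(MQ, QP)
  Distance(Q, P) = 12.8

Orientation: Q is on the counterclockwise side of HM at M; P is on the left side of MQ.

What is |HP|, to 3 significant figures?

67.9

H is at the origin; HM runs at 11.4° with length 50.2, so M = 50.2·(cos 11.4°, sin 11.4°) = (49.2, 9.92). ∠HMQ = 127.0°, so MQ runs at 11.4° + (180° − 127.0°) = 64.4° from the x-axis; with |MQ| = 32.0, Q = M + 32.0·(cos 64.4°, sin 64.4°) = (63.0, 38.8). MQ ⟂ QP; with |QP| = 12.8 on the left of MQ, P = Q + 12.8·(-0.902, 0.432) = (51.5, 44.3). Then |HP| = |P − H| = 67.9.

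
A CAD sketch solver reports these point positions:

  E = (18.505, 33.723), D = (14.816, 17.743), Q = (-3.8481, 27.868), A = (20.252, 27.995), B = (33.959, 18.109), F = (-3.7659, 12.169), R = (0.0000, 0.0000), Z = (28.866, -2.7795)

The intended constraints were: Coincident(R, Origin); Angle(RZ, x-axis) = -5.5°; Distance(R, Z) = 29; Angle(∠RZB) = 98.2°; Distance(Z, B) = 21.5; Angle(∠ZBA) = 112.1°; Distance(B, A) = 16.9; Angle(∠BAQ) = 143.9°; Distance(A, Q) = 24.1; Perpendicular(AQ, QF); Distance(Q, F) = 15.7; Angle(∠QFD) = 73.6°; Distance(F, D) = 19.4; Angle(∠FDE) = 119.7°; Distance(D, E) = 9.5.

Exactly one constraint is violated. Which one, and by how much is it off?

Distance(D, E) = 9.5 — off by 6.90.

R = (0.00, 0.00) ✓; RZ at -5.500° ✓; |RZ| = 29.00 ✓; ∠RZB = 98.20° ✓; |ZB| = 21.50 ✓; ∠ZBA = 112.1° ✓; |BA| = 16.90 ✓; ∠BAQ = 143.9° ✓; |AQ| = 24.10 ✓; ∠(AQ, QF) = 90.00° ✓; |QF| = 15.70 ✓; ∠QFD = 73.60° ✓; |FD| = 19.40 ✓; ∠FDE = 119.7° ✓; |DE| = 16.40 ✗.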